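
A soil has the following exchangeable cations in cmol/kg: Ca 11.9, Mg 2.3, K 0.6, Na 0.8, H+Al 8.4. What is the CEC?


Step 1: CEC = Ca + Mg + K + Na + (H+Al)
Step 2: CEC = 11.9 + 2.3 + 0.6 + 0.8 + 8.4
Step 3: CEC = 24.0 cmol/kg

24.0


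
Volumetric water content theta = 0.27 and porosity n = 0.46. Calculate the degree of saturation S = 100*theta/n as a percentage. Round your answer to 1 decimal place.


Step 1: S = 100 * theta_v / n
Step 2: S = 100 * 0.27 / 0.46
Step 3: S = 58.7%

58.7


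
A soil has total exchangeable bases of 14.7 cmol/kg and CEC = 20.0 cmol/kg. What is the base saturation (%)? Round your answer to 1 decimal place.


Step 1: BS = 100 * (sum of bases) / CEC
Step 2: BS = 100 * 14.7 / 20.0
Step 3: BS = 73.5%

73.5


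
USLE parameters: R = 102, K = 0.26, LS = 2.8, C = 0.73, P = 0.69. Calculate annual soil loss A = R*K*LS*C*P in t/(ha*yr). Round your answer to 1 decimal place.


Step 1: A = R * K * LS * C * P
Step 2: R * K = 102 * 0.26 = 26.52
Step 3: (R*K) * LS = 26.52 * 2.8 = 74.256
Step 4: * C * P = 74.256 * 0.73 * 0.69 = 37.4
Step 5: A = 37.4 t/(ha*yr)

37.4


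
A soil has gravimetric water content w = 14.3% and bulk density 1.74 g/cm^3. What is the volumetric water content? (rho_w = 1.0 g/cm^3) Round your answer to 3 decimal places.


Step 1: theta = (w / 100) * BD / rho_w
Step 2: theta = (14.3 / 100) * 1.74 / 1.0
Step 3: theta = 0.143 * 1.74
Step 4: theta = 0.249

0.249


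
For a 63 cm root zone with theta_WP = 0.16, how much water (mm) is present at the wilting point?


Step 1: Water (mm) = theta_WP * depth * 10
Step 2: Water = 0.16 * 63 * 10
Step 3: Water = 100.8 mm

100.8


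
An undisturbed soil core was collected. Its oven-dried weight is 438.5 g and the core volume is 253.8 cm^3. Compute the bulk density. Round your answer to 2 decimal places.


Step 1: Identify the formula: BD = dry mass / volume
Step 2: Substitute values: BD = 438.5 / 253.8
Step 3: BD = 1.73 g/cm^3

1.73


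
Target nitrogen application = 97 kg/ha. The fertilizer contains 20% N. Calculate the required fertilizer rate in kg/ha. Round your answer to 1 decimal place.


Step 1: Fertilizer rate = target N / (N content / 100)
Step 2: Rate = 97 / (20 / 100)
Step 3: Rate = 97 / 0.2
Step 4: Rate = 485.0 kg/ha

485.0


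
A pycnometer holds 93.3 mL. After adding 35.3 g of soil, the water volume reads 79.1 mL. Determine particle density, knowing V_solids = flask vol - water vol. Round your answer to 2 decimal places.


Step 1: Volume of solids = flask volume - water volume with soil
Step 2: V_solids = 93.3 - 79.1 = 14.2 mL
Step 3: Particle density = mass / V_solids = 35.3 / 14.2 = 2.49 g/cm^3

2.49


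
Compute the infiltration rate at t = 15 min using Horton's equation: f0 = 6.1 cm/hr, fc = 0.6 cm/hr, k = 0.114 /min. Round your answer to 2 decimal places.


Step 1: f = fc + (f0 - fc) * exp(-k * t)
Step 2: exp(-0.114 * 15) = 0.180866
Step 3: f = 0.6 + (6.1 - 0.6) * 0.180866
Step 4: f = 0.6 + 5.5 * 0.180866
Step 5: f = 1.59 cm/hr

1.59


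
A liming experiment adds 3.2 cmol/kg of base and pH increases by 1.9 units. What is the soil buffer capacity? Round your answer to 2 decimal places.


Step 1: BC = change in base / change in pH
Step 2: BC = 3.2 / 1.9
Step 3: BC = 1.68 cmol/(kg*pH unit)

1.68


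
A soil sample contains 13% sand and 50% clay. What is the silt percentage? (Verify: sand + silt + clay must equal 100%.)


Step 1: sand + silt + clay = 100%
Step 2: silt = 100 - sand - clay
Step 3: silt = 100 - 13 - 50
Step 4: silt = 37%

37


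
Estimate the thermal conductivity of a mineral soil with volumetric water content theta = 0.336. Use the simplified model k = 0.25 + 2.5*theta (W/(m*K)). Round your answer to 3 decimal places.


Step 1: k = 0.25 + 2.5 * theta
Step 2: k = 0.25 + 2.5 * 0.336
Step 3: k = 0.25 + 0.84
Step 4: k = 1.09 W/(m*K)

1.09


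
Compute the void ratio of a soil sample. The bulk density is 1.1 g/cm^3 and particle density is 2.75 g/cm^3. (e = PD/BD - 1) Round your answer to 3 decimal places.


Step 1: e = PD / BD - 1
Step 2: e = 2.75 / 1.1 - 1
Step 3: e = 2.5 - 1
Step 4: e = 1.5

1.5


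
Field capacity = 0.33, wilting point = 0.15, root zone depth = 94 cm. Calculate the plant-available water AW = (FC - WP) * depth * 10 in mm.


Step 1: Available water = (FC - WP) * depth * 10
Step 2: AW = (0.33 - 0.15) * 94 * 10
Step 3: AW = 0.18 * 94 * 10
Step 4: AW = 169.2 mm

169.2


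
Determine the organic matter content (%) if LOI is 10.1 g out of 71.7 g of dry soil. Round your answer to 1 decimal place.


Step 1: OM% = 100 * LOI / sample mass
Step 2: OM = 100 * 10.1 / 71.7
Step 3: OM = 14.1%

14.1


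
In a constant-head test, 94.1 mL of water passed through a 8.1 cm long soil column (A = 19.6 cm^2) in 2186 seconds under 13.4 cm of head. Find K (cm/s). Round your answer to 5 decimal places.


Step 1: K = Q * L / (A * t * h)
Step 2: Numerator = 94.1 * 8.1 = 762.21
Step 3: Denominator = 19.6 * 2186 * 13.4 = 574131.04
Step 4: K = 762.21 / 574131.04 = 0.00133 cm/s

0.00133


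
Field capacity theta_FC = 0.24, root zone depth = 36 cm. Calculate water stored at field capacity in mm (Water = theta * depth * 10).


Step 1: Water (mm) = theta_FC * depth (cm) * 10
Step 2: Water = 0.24 * 36 * 10
Step 3: Water = 86.4 mm

86.4


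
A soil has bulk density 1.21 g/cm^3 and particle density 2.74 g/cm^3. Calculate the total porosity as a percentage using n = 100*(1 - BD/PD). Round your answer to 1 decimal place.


Step 1: Formula: n = 100 * (1 - BD / PD)
Step 2: n = 100 * (1 - 1.21 / 2.74)
Step 3: n = 100 * (1 - 0.44161)
Step 4: n = 55.8%

55.8


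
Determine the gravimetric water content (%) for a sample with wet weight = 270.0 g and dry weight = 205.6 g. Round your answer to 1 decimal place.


Step 1: Water mass = wet - dry = 270.0 - 205.6 = 64.4 g
Step 2: w = 100 * water mass / dry mass
Step 3: w = 100 * 64.4 / 205.6 = 31.3%

31.3


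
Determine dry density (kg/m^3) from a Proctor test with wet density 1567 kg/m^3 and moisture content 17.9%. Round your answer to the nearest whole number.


Step 1: Dry density = wet density / (1 + w/100)
Step 2: Dry density = 1567 / (1 + 17.9/100)
Step 3: Dry density = 1567 / 1.179
Step 4: Dry density = 1329 kg/m^3

1329


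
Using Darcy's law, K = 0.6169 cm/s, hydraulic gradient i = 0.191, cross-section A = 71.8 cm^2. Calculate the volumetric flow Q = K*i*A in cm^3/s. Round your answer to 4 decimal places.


Step 1: Apply Darcy's law: Q = K * i * A
Step 2: Q = 0.6169 * 0.191 * 71.8
Step 3: Q = 8.46 cm^3/s

8.46


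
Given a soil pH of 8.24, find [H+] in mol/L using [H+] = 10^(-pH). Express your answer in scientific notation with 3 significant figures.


Step 1: [H+] = 10^(-pH)
Step 2: [H+] = 10^(-8.24)
Step 3: [H+] = 5.75e-09 mol/L

5.75e-09


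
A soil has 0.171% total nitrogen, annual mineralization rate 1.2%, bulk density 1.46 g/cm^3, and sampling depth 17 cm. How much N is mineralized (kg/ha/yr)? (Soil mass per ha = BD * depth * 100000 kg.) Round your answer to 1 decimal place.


Step 1: Soil mass per ha = BD * depth * 100000 = 1.46 * 17 * 100000 = 2482000 kg
Step 2: Total N pool = soil mass * N%/100 = 2482000 * 0.171/100 = 4244.22 kg/ha
Step 3: N mineralized = N pool * rate%/100 = 4244.22 * 1.2/100 = 50.9 kg/ha/yr

50.9


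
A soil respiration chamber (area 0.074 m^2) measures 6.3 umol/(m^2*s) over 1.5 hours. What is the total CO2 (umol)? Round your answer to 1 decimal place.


Step 1: Convert time to seconds: 1.5 hr * 3600 = 5400.0 s
Step 2: Total = flux * area * time_s
Step 3: Total = 6.3 * 0.074 * 5400.0
Step 4: Total = 2517.5 umol

2517.5


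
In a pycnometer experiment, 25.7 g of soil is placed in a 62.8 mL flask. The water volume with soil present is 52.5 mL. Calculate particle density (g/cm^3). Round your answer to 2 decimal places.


Step 1: Volume of solids = flask volume - water volume with soil
Step 2: V_solids = 62.8 - 52.5 = 10.3 mL
Step 3: Particle density = mass / V_solids = 25.7 / 10.3 = 2.5 g/cm^3

2.5


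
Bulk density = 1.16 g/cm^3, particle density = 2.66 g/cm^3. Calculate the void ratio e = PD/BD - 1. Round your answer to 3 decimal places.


Step 1: e = PD / BD - 1
Step 2: e = 2.66 / 1.16 - 1
Step 3: e = 2.2931 - 1
Step 4: e = 1.293

1.293


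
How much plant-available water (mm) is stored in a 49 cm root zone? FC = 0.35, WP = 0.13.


Step 1: Available water = (FC - WP) * depth * 10
Step 2: AW = (0.35 - 0.13) * 49 * 10
Step 3: AW = 0.22 * 49 * 10
Step 4: AW = 107.8 mm

107.8


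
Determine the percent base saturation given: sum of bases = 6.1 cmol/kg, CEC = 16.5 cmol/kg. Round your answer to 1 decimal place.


Step 1: BS = 100 * (sum of bases) / CEC
Step 2: BS = 100 * 6.1 / 16.5
Step 3: BS = 37.0%

37.0


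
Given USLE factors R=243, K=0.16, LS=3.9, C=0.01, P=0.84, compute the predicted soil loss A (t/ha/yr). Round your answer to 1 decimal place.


Step 1: A = R * K * LS * C * P
Step 2: R * K = 243 * 0.16 = 38.88
Step 3: (R*K) * LS = 38.88 * 3.9 = 151.632
Step 4: * C * P = 151.632 * 0.01 * 0.84 = 1.3
Step 5: A = 1.3 t/(ha*yr)

1.3


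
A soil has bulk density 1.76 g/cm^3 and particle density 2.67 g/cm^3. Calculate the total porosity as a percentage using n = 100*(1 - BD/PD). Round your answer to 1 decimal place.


Step 1: Formula: n = 100 * (1 - BD / PD)
Step 2: n = 100 * (1 - 1.76 / 2.67)
Step 3: n = 100 * (1 - 0.65918)
Step 4: n = 34.1%

34.1


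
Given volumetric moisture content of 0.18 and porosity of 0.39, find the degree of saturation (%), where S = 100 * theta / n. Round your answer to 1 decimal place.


Step 1: S = 100 * theta_v / n
Step 2: S = 100 * 0.18 / 0.39
Step 3: S = 46.2%

46.2


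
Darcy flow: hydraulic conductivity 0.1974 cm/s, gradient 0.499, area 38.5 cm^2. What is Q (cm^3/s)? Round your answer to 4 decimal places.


Step 1: Apply Darcy's law: Q = K * i * A
Step 2: Q = 0.1974 * 0.499 * 38.5
Step 3: Q = 3.7924 cm^3/s

3.7924


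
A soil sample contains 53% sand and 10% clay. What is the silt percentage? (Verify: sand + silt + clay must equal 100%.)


Step 1: sand + silt + clay = 100%
Step 2: silt = 100 - sand - clay
Step 3: silt = 100 - 53 - 10
Step 4: silt = 37%

37


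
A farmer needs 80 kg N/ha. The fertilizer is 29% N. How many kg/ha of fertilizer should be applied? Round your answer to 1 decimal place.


Step 1: Fertilizer rate = target N / (N content / 100)
Step 2: Rate = 80 / (29 / 100)
Step 3: Rate = 80 / 0.29
Step 4: Rate = 275.9 kg/ha

275.9


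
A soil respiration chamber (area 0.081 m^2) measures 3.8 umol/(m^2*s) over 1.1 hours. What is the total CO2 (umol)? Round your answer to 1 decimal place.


Step 1: Convert time to seconds: 1.1 hr * 3600 = 3960.0 s
Step 2: Total = flux * area * time_s
Step 3: Total = 3.8 * 0.081 * 3960.0
Step 4: Total = 1218.9 umol

1218.9


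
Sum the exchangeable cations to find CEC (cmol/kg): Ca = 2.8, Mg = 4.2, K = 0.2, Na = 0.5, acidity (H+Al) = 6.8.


Step 1: CEC = Ca + Mg + K + Na + (H+Al)
Step 2: CEC = 2.8 + 4.2 + 0.2 + 0.5 + 6.8
Step 3: CEC = 14.5 cmol/kg

14.5


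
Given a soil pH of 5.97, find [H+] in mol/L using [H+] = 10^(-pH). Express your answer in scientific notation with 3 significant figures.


Step 1: [H+] = 10^(-pH)
Step 2: [H+] = 10^(-5.97)
Step 3: [H+] = 1.07e-06 mol/L

1.07e-06


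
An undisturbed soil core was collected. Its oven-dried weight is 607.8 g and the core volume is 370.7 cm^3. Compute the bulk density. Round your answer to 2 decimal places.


Step 1: Identify the formula: BD = dry mass / volume
Step 2: Substitute values: BD = 607.8 / 370.7
Step 3: BD = 1.64 g/cm^3

1.64


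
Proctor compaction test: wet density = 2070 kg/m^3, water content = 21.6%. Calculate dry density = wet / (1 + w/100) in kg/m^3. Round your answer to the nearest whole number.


Step 1: Dry density = wet density / (1 + w/100)
Step 2: Dry density = 2070 / (1 + 21.6/100)
Step 3: Dry density = 2070 / 1.216
Step 4: Dry density = 1702 kg/m^3

1702


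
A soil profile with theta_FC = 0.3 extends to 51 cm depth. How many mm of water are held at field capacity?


Step 1: Water (mm) = theta_FC * depth (cm) * 10
Step 2: Water = 0.3 * 51 * 10
Step 3: Water = 153.0 mm

153.0


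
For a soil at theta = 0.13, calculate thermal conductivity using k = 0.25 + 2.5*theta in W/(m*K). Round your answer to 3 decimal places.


Step 1: k = 0.25 + 2.5 * theta
Step 2: k = 0.25 + 2.5 * 0.13
Step 3: k = 0.25 + 0.325
Step 4: k = 0.575 W/(m*K)

0.575


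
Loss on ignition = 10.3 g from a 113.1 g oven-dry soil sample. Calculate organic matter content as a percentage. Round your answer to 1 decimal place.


Step 1: OM% = 100 * LOI / sample mass
Step 2: OM = 100 * 10.3 / 113.1
Step 3: OM = 9.1%

9.1


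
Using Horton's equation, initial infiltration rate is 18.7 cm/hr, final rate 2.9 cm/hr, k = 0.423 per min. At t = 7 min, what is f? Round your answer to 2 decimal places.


Step 1: f = fc + (f0 - fc) * exp(-k * t)
Step 2: exp(-0.423 * 7) = 0.051767
Step 3: f = 2.9 + (18.7 - 2.9) * 0.051767
Step 4: f = 2.9 + 15.8 * 0.051767
Step 5: f = 3.72 cm/hr

3.72


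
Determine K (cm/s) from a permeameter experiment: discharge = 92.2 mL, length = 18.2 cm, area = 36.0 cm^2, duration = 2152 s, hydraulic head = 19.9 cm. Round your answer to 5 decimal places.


Step 1: K = Q * L / (A * t * h)
Step 2: Numerator = 92.2 * 18.2 = 1678.04
Step 3: Denominator = 36.0 * 2152 * 19.9 = 1541692.8
Step 4: K = 1678.04 / 1541692.8 = 0.00109 cm/s

0.00109


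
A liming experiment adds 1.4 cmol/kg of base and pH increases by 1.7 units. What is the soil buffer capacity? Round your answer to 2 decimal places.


Step 1: BC = change in base / change in pH
Step 2: BC = 1.4 / 1.7
Step 3: BC = 0.82 cmol/(kg*pH unit)

0.82


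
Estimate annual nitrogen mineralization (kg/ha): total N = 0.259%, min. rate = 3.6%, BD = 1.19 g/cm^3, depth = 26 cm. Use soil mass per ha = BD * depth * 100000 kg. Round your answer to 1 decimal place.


Step 1: Soil mass per ha = BD * depth * 100000 = 1.19 * 26 * 100000 = 3094000 kg
Step 2: Total N pool = soil mass * N%/100 = 3094000 * 0.259/100 = 8013.46 kg/ha
Step 3: N mineralized = N pool * rate%/100 = 8013.46 * 3.6/100 = 288.5 kg/ha/yr

288.5


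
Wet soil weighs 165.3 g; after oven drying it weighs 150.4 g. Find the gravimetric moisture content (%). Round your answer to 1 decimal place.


Step 1: Water mass = wet - dry = 165.3 - 150.4 = 14.9 g
Step 2: w = 100 * water mass / dry mass
Step 3: w = 100 * 14.9 / 150.4 = 9.9%

9.9


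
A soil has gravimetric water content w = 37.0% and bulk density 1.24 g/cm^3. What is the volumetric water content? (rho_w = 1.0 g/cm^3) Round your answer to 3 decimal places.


Step 1: theta = (w / 100) * BD / rho_w
Step 2: theta = (37.0 / 100) * 1.24 / 1.0
Step 3: theta = 0.37 * 1.24
Step 4: theta = 0.459

0.459


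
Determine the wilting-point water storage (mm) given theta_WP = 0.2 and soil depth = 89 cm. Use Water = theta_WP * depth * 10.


Step 1: Water (mm) = theta_WP * depth * 10
Step 2: Water = 0.2 * 89 * 10
Step 3: Water = 178.0 mm

178.0


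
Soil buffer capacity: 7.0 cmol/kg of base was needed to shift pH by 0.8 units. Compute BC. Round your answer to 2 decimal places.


Step 1: BC = change in base / change in pH
Step 2: BC = 7.0 / 0.8
Step 3: BC = 8.75 cmol/(kg*pH unit)

8.75


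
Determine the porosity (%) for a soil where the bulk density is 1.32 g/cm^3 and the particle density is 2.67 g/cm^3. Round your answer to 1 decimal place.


Step 1: Formula: n = 100 * (1 - BD / PD)
Step 2: n = 100 * (1 - 1.32 / 2.67)
Step 3: n = 100 * (1 - 0.49438)
Step 4: n = 50.6%

50.6


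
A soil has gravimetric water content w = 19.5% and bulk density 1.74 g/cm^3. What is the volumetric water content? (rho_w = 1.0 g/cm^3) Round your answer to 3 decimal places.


Step 1: theta = (w / 100) * BD / rho_w
Step 2: theta = (19.5 / 100) * 1.74 / 1.0
Step 3: theta = 0.195 * 1.74
Step 4: theta = 0.339

0.339


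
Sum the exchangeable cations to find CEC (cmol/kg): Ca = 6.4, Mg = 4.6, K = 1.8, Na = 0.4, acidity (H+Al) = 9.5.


Step 1: CEC = Ca + Mg + K + Na + (H+Al)
Step 2: CEC = 6.4 + 4.6 + 1.8 + 0.4 + 9.5
Step 3: CEC = 22.7 cmol/kg

22.7


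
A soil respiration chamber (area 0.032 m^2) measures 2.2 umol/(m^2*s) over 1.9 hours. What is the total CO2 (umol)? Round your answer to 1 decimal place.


Step 1: Convert time to seconds: 1.9 hr * 3600 = 6840.0 s
Step 2: Total = flux * area * time_s
Step 3: Total = 2.2 * 0.032 * 6840.0
Step 4: Total = 481.5 umol

481.5


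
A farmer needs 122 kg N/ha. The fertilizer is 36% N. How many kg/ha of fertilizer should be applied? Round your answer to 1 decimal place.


Step 1: Fertilizer rate = target N / (N content / 100)
Step 2: Rate = 122 / (36 / 100)
Step 3: Rate = 122 / 0.36
Step 4: Rate = 338.9 kg/ha

338.9


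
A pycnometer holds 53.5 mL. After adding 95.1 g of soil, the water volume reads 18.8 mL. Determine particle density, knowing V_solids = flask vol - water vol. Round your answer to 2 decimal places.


Step 1: Volume of solids = flask volume - water volume with soil
Step 2: V_solids = 53.5 - 18.8 = 34.7 mL
Step 3: Particle density = mass / V_solids = 95.1 / 34.7 = 2.74 g/cm^3

2.74


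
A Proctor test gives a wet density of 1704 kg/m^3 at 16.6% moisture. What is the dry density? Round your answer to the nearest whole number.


Step 1: Dry density = wet density / (1 + w/100)
Step 2: Dry density = 1704 / (1 + 16.6/100)
Step 3: Dry density = 1704 / 1.166
Step 4: Dry density = 1461 kg/m^3

1461


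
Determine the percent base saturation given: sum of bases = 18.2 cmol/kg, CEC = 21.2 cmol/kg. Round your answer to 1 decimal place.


Step 1: BS = 100 * (sum of bases) / CEC
Step 2: BS = 100 * 18.2 / 21.2
Step 3: BS = 85.8%

85.8


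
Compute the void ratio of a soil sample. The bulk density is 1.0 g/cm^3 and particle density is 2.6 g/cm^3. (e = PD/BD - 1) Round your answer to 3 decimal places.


Step 1: e = PD / BD - 1
Step 2: e = 2.6 / 1.0 - 1
Step 3: e = 2.6 - 1
Step 4: e = 1.6

1.6


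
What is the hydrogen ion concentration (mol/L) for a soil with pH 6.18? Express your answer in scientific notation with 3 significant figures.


Step 1: [H+] = 10^(-pH)
Step 2: [H+] = 10^(-6.18)
Step 3: [H+] = 6.61e-07 mol/L

6.61e-07


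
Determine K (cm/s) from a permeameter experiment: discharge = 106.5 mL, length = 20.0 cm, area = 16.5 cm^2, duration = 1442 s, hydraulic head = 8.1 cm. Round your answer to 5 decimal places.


Step 1: K = Q * L / (A * t * h)
Step 2: Numerator = 106.5 * 20.0 = 2130.0
Step 3: Denominator = 16.5 * 1442 * 8.1 = 192723.3
Step 4: K = 2130.0 / 192723.3 = 0.01105 cm/s

0.01105


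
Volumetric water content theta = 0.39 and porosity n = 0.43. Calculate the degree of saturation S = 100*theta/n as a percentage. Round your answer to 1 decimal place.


Step 1: S = 100 * theta_v / n
Step 2: S = 100 * 0.39 / 0.43
Step 3: S = 90.7%

90.7


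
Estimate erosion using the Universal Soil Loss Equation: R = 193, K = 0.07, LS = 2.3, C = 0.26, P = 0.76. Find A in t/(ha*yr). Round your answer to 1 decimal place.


Step 1: A = R * K * LS * C * P
Step 2: R * K = 193 * 0.07 = 13.51
Step 3: (R*K) * LS = 13.51 * 2.3 = 31.073
Step 4: * C * P = 31.073 * 0.26 * 0.76 = 6.1
Step 5: A = 6.1 t/(ha*yr)

6.1


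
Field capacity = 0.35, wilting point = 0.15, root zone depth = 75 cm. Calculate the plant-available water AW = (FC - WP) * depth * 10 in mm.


Step 1: Available water = (FC - WP) * depth * 10
Step 2: AW = (0.35 - 0.15) * 75 * 10
Step 3: AW = 0.2 * 75 * 10
Step 4: AW = 150.0 mm

150.0


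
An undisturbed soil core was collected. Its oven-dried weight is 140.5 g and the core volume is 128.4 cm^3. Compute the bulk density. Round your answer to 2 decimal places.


Step 1: Identify the formula: BD = dry mass / volume
Step 2: Substitute values: BD = 140.5 / 128.4
Step 3: BD = 1.09 g/cm^3

1.09


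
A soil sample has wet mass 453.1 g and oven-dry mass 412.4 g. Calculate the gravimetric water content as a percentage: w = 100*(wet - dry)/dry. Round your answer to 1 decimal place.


Step 1: Water mass = wet - dry = 453.1 - 412.4 = 40.7 g
Step 2: w = 100 * water mass / dry mass
Step 3: w = 100 * 40.7 / 412.4 = 9.9%

9.9


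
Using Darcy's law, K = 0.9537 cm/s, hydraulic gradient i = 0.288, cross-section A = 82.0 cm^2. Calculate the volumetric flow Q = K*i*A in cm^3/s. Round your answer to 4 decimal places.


Step 1: Apply Darcy's law: Q = K * i * A
Step 2: Q = 0.9537 * 0.288 * 82.0
Step 3: Q = 22.5226 cm^3/s

22.5226


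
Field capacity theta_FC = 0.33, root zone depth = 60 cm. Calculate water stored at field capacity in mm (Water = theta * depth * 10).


Step 1: Water (mm) = theta_FC * depth (cm) * 10
Step 2: Water = 0.33 * 60 * 10
Step 3: Water = 198.0 mm

198.0


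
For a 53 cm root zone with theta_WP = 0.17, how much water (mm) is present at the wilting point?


Step 1: Water (mm) = theta_WP * depth * 10
Step 2: Water = 0.17 * 53 * 10
Step 3: Water = 90.1 mm

90.1


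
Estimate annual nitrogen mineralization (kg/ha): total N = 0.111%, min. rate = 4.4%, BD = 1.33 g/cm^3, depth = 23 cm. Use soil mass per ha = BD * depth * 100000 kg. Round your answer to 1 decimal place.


Step 1: Soil mass per ha = BD * depth * 100000 = 1.33 * 23 * 100000 = 3059000 kg
Step 2: Total N pool = soil mass * N%/100 = 3059000 * 0.111/100 = 3395.49 kg/ha
Step 3: N mineralized = N pool * rate%/100 = 3395.49 * 4.4/100 = 149.4 kg/ha/yr

149.4


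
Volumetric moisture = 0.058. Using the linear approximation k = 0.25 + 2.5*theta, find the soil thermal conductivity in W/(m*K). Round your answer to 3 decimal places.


Step 1: k = 0.25 + 2.5 * theta
Step 2: k = 0.25 + 2.5 * 0.058
Step 3: k = 0.25 + 0.145
Step 4: k = 0.395 W/(m*K)

0.395


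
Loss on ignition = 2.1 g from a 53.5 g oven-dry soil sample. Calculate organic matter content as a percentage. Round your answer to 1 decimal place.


Step 1: OM% = 100 * LOI / sample mass
Step 2: OM = 100 * 2.1 / 53.5
Step 3: OM = 3.9%

3.9


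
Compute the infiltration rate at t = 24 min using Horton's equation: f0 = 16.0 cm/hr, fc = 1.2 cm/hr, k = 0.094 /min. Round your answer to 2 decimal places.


Step 1: f = fc + (f0 - fc) * exp(-k * t)
Step 2: exp(-0.094 * 24) = 0.104769
Step 3: f = 1.2 + (16.0 - 1.2) * 0.104769
Step 4: f = 1.2 + 14.8 * 0.104769
Step 5: f = 2.75 cm/hr

2.75


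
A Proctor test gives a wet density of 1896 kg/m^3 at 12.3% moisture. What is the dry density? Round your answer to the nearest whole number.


Step 1: Dry density = wet density / (1 + w/100)
Step 2: Dry density = 1896 / (1 + 12.3/100)
Step 3: Dry density = 1896 / 1.123
Step 4: Dry density = 1688 kg/m^3

1688


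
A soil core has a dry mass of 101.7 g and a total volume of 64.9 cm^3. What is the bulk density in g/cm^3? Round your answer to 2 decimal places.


Step 1: Identify the formula: BD = dry mass / volume
Step 2: Substitute values: BD = 101.7 / 64.9
Step 3: BD = 1.57 g/cm^3

1.57


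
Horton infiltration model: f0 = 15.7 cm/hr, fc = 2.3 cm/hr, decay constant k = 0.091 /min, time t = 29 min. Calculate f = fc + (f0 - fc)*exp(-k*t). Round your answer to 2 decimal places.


Step 1: f = fc + (f0 - fc) * exp(-k * t)
Step 2: exp(-0.091 * 29) = 0.071433
Step 3: f = 2.3 + (15.7 - 2.3) * 0.071433
Step 4: f = 2.3 + 13.4 * 0.071433
Step 5: f = 3.26 cm/hr

3.26


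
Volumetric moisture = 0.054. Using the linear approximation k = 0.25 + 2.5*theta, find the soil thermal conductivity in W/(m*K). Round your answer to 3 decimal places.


Step 1: k = 0.25 + 2.5 * theta
Step 2: k = 0.25 + 2.5 * 0.054
Step 3: k = 0.25 + 0.135
Step 4: k = 0.385 W/(m*K)

0.385


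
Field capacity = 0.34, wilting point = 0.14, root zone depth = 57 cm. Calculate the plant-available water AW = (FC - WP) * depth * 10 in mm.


Step 1: Available water = (FC - WP) * depth * 10
Step 2: AW = (0.34 - 0.14) * 57 * 10
Step 3: AW = 0.2 * 57 * 10
Step 4: AW = 114.0 mm

114.0


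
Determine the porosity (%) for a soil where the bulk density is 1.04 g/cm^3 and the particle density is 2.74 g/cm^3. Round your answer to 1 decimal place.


Step 1: Formula: n = 100 * (1 - BD / PD)
Step 2: n = 100 * (1 - 1.04 / 2.74)
Step 3: n = 100 * (1 - 0.37956)
Step 4: n = 62.0%

62.0


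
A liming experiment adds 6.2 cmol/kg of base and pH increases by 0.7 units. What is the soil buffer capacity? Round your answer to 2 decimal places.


Step 1: BC = change in base / change in pH
Step 2: BC = 6.2 / 0.7
Step 3: BC = 8.86 cmol/(kg*pH unit)

8.86


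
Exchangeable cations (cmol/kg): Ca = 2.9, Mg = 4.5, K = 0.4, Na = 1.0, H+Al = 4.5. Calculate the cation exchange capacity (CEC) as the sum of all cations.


Step 1: CEC = Ca + Mg + K + Na + (H+Al)
Step 2: CEC = 2.9 + 4.5 + 0.4 + 1.0 + 4.5
Step 3: CEC = 13.3 cmol/kg

13.3


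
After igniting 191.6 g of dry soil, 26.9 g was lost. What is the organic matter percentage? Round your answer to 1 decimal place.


Step 1: OM% = 100 * LOI / sample mass
Step 2: OM = 100 * 26.9 / 191.6
Step 3: OM = 14.0%

14.0


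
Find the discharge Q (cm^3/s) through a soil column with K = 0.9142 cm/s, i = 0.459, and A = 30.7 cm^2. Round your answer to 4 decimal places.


Step 1: Apply Darcy's law: Q = K * i * A
Step 2: Q = 0.9142 * 0.459 * 30.7
Step 3: Q = 12.8823 cm^3/s

12.8823


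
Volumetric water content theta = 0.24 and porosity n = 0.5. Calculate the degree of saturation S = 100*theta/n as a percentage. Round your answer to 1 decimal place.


Step 1: S = 100 * theta_v / n
Step 2: S = 100 * 0.24 / 0.5
Step 3: S = 48.0%

48.0


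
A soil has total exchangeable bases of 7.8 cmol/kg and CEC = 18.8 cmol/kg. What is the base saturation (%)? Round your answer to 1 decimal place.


Step 1: BS = 100 * (sum of bases) / CEC
Step 2: BS = 100 * 7.8 / 18.8
Step 3: BS = 41.5%

41.5


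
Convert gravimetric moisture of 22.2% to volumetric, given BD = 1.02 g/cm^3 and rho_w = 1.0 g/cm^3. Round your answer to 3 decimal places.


Step 1: theta = (w / 100) * BD / rho_w
Step 2: theta = (22.2 / 100) * 1.02 / 1.0
Step 3: theta = 0.222 * 1.02
Step 4: theta = 0.226

0.226


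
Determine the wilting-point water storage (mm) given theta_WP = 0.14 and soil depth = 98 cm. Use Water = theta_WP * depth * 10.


Step 1: Water (mm) = theta_WP * depth * 10
Step 2: Water = 0.14 * 98 * 10
Step 3: Water = 137.2 mm

137.2


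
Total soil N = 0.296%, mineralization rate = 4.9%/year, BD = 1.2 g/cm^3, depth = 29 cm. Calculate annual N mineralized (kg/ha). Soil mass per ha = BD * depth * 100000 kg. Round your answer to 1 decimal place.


Step 1: Soil mass per ha = BD * depth * 100000 = 1.2 * 29 * 100000 = 3480000 kg
Step 2: Total N pool = soil mass * N%/100 = 3480000 * 0.296/100 = 10300.8 kg/ha
Step 3: N mineralized = N pool * rate%/100 = 10300.8 * 4.9/100 = 504.7 kg/ha/yr

504.7


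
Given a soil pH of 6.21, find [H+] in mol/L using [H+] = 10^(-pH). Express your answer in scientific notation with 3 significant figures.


Step 1: [H+] = 10^(-pH)
Step 2: [H+] = 10^(-6.21)
Step 3: [H+] = 6.17e-07 mol/L

6.17e-07


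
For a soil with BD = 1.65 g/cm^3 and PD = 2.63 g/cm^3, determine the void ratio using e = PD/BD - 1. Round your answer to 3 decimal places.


Step 1: e = PD / BD - 1
Step 2: e = 2.63 / 1.65 - 1
Step 3: e = 1.59394 - 1
Step 4: e = 0.594

0.594


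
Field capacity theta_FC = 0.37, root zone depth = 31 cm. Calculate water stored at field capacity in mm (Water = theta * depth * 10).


Step 1: Water (mm) = theta_FC * depth (cm) * 10
Step 2: Water = 0.37 * 31 * 10
Step 3: Water = 114.7 mm

114.7


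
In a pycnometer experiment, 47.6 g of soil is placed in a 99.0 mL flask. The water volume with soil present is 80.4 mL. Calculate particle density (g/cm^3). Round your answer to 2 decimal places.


Step 1: Volume of solids = flask volume - water volume with soil
Step 2: V_solids = 99.0 - 80.4 = 18.6 mL
Step 3: Particle density = mass / V_solids = 47.6 / 18.6 = 2.56 g/cm^3

2.56


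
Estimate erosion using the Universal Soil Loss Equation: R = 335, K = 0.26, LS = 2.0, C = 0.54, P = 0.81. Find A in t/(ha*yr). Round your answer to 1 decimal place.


Step 1: A = R * K * LS * C * P
Step 2: R * K = 335 * 0.26 = 87.1
Step 3: (R*K) * LS = 87.1 * 2.0 = 174.2
Step 4: * C * P = 174.2 * 0.54 * 0.81 = 76.2
Step 5: A = 76.2 t/(ha*yr)

76.2


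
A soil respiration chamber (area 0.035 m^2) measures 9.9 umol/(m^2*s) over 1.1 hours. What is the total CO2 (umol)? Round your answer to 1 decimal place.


Step 1: Convert time to seconds: 1.1 hr * 3600 = 3960.0 s
Step 2: Total = flux * area * time_s
Step 3: Total = 9.9 * 0.035 * 3960.0
Step 4: Total = 1372.1 umol

1372.1


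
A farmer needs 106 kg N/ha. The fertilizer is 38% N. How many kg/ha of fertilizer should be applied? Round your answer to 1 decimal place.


Step 1: Fertilizer rate = target N / (N content / 100)
Step 2: Rate = 106 / (38 / 100)
Step 3: Rate = 106 / 0.38
Step 4: Rate = 278.9 kg/ha

278.9


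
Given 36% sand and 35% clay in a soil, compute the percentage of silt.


Step 1: sand + silt + clay = 100%
Step 2: silt = 100 - sand - clay
Step 3: silt = 100 - 36 - 35
Step 4: silt = 29%

29


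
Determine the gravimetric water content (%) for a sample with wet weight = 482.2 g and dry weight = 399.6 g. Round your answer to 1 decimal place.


Step 1: Water mass = wet - dry = 482.2 - 399.6 = 82.6 g
Step 2: w = 100 * water mass / dry mass
Step 3: w = 100 * 82.6 / 399.6 = 20.7%

20.7


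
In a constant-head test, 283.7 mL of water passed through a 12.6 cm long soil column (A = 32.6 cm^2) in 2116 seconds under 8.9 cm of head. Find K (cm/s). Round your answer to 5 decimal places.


Step 1: K = Q * L / (A * t * h)
Step 2: Numerator = 283.7 * 12.6 = 3574.62
Step 3: Denominator = 32.6 * 2116 * 8.9 = 613936.24
Step 4: K = 3574.62 / 613936.24 = 0.00582 cm/s

0.00582


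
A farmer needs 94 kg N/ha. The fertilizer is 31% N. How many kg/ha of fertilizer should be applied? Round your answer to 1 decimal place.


Step 1: Fertilizer rate = target N / (N content / 100)
Step 2: Rate = 94 / (31 / 100)
Step 3: Rate = 94 / 0.31
Step 4: Rate = 303.2 kg/ha

303.2


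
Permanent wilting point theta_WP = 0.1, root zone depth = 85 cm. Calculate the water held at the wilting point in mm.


Step 1: Water (mm) = theta_WP * depth * 10
Step 2: Water = 0.1 * 85 * 10
Step 3: Water = 85.0 mm

85.0


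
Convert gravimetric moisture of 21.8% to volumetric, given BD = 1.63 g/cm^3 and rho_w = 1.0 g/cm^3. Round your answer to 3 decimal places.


Step 1: theta = (w / 100) * BD / rho_w
Step 2: theta = (21.8 / 100) * 1.63 / 1.0
Step 3: theta = 0.218 * 1.63
Step 4: theta = 0.355

0.355


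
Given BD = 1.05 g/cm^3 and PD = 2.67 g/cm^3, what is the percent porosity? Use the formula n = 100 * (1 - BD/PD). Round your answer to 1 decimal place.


Step 1: Formula: n = 100 * (1 - BD / PD)
Step 2: n = 100 * (1 - 1.05 / 2.67)
Step 3: n = 100 * (1 - 0.39326)
Step 4: n = 60.7%

60.7


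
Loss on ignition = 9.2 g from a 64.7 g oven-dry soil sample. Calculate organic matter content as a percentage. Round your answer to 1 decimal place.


Step 1: OM% = 100 * LOI / sample mass
Step 2: OM = 100 * 9.2 / 64.7
Step 3: OM = 14.2%

14.2


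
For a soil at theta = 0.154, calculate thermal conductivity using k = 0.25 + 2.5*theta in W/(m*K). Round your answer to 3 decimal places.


Step 1: k = 0.25 + 2.5 * theta
Step 2: k = 0.25 + 2.5 * 0.154
Step 3: k = 0.25 + 0.385
Step 4: k = 0.635 W/(m*K)

0.635


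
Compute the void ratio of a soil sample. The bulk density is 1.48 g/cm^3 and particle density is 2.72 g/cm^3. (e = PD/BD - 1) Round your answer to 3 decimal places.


Step 1: e = PD / BD - 1
Step 2: e = 2.72 / 1.48 - 1
Step 3: e = 1.83784 - 1
Step 4: e = 0.838

0.838


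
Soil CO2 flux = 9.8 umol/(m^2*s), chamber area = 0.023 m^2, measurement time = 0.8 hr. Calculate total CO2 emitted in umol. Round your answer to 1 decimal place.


Step 1: Convert time to seconds: 0.8 hr * 3600 = 2880.0 s
Step 2: Total = flux * area * time_s
Step 3: Total = 9.8 * 0.023 * 2880.0
Step 4: Total = 649.2 umol

649.2


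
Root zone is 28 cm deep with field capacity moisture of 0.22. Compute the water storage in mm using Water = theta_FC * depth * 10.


Step 1: Water (mm) = theta_FC * depth (cm) * 10
Step 2: Water = 0.22 * 28 * 10
Step 3: Water = 61.6 mm

61.6


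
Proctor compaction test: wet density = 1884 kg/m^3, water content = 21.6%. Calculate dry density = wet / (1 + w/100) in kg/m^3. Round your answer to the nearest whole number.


Step 1: Dry density = wet density / (1 + w/100)
Step 2: Dry density = 1884 / (1 + 21.6/100)
Step 3: Dry density = 1884 / 1.216
Step 4: Dry density = 1549 kg/m^3

1549


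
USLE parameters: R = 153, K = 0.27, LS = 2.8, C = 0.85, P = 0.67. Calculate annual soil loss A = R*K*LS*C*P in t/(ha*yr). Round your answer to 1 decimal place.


Step 1: A = R * K * LS * C * P
Step 2: R * K = 153 * 0.27 = 41.31
Step 3: (R*K) * LS = 41.31 * 2.8 = 115.668
Step 4: * C * P = 115.668 * 0.85 * 0.67 = 65.9
Step 5: A = 65.9 t/(ha*yr)

65.9


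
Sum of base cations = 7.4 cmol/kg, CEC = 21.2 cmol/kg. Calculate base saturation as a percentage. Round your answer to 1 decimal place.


Step 1: BS = 100 * (sum of bases) / CEC
Step 2: BS = 100 * 7.4 / 21.2
Step 3: BS = 34.9%

34.9


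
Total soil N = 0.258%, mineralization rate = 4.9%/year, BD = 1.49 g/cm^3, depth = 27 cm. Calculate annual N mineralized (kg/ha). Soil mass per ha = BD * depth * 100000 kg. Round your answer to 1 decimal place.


Step 1: Soil mass per ha = BD * depth * 100000 = 1.49 * 27 * 100000 = 4023000 kg
Step 2: Total N pool = soil mass * N%/100 = 4023000 * 0.258/100 = 10379.34 kg/ha
Step 3: N mineralized = N pool * rate%/100 = 10379.34 * 4.9/100 = 508.6 kg/ha/yr

508.6


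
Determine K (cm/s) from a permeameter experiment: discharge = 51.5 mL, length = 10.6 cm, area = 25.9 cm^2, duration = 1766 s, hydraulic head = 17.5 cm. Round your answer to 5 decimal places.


Step 1: K = Q * L / (A * t * h)
Step 2: Numerator = 51.5 * 10.6 = 545.9
Step 3: Denominator = 25.9 * 1766 * 17.5 = 800439.5
Step 4: K = 545.9 / 800439.5 = 0.00068 cm/s

0.00068


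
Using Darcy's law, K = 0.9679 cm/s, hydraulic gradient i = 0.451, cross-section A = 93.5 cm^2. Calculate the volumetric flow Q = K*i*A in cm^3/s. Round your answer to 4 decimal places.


Step 1: Apply Darcy's law: Q = K * i * A
Step 2: Q = 0.9679 * 0.451 * 93.5
Step 3: Q = 40.8149 cm^3/s

40.8149


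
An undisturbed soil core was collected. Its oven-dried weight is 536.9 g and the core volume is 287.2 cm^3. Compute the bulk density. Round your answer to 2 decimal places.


Step 1: Identify the formula: BD = dry mass / volume
Step 2: Substitute values: BD = 536.9 / 287.2
Step 3: BD = 1.87 g/cm^3

1.87


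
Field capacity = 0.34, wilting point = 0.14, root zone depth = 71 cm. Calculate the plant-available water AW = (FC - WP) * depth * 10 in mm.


Step 1: Available water = (FC - WP) * depth * 10
Step 2: AW = (0.34 - 0.14) * 71 * 10
Step 3: AW = 0.2 * 71 * 10
Step 4: AW = 142.0 mm

142.0


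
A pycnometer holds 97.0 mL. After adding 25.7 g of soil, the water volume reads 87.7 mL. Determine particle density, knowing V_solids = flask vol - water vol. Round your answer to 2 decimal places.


Step 1: Volume of solids = flask volume - water volume with soil
Step 2: V_solids = 97.0 - 87.7 = 9.3 mL
Step 3: Particle density = mass / V_solids = 25.7 / 9.3 = 2.76 g/cm^3

2.76


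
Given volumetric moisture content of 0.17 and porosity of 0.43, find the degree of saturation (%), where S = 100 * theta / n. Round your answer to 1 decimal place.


Step 1: S = 100 * theta_v / n
Step 2: S = 100 * 0.17 / 0.43
Step 3: S = 39.5%

39.5


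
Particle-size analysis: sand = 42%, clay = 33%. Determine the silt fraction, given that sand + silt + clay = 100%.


Step 1: sand + silt + clay = 100%
Step 2: silt = 100 - sand - clay
Step 3: silt = 100 - 42 - 33
Step 4: silt = 25%

25


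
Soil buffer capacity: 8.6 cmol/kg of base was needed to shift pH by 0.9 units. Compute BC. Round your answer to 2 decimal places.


Step 1: BC = change in base / change in pH
Step 2: BC = 8.6 / 0.9
Step 3: BC = 9.56 cmol/(kg*pH unit)

9.56


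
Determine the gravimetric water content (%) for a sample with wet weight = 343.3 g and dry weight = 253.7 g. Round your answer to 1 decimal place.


Step 1: Water mass = wet - dry = 343.3 - 253.7 = 89.6 g
Step 2: w = 100 * water mass / dry mass
Step 3: w = 100 * 89.6 / 253.7 = 35.3%

35.3


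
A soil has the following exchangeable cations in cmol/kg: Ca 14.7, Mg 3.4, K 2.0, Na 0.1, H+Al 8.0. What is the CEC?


Step 1: CEC = Ca + Mg + K + Na + (H+Al)
Step 2: CEC = 14.7 + 3.4 + 2.0 + 0.1 + 8.0
Step 3: CEC = 28.2 cmol/kg

28.2


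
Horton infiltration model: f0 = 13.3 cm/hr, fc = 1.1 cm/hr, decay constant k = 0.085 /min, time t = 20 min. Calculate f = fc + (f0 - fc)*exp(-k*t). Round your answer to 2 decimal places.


Step 1: f = fc + (f0 - fc) * exp(-k * t)
Step 2: exp(-0.085 * 20) = 0.182684
Step 3: f = 1.1 + (13.3 - 1.1) * 0.182684
Step 4: f = 1.1 + 12.2 * 0.182684
Step 5: f = 3.33 cm/hr

3.33


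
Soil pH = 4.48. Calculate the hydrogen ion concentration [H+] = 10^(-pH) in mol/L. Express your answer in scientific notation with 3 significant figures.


Step 1: [H+] = 10^(-pH)
Step 2: [H+] = 10^(-4.48)
Step 3: [H+] = 3.31e-05 mol/L

3.31e-05


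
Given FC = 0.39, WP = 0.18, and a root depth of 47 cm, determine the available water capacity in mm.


Step 1: Available water = (FC - WP) * depth * 10
Step 2: AW = (0.39 - 0.18) * 47 * 10
Step 3: AW = 0.21 * 47 * 10
Step 4: AW = 98.7 mm

98.7


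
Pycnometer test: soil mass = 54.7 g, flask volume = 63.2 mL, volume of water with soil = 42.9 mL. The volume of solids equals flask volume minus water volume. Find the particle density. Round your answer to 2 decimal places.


Step 1: Volume of solids = flask volume - water volume with soil
Step 2: V_solids = 63.2 - 42.9 = 20.3 mL
Step 3: Particle density = mass / V_solids = 54.7 / 20.3 = 2.69 g/cm^3

2.69


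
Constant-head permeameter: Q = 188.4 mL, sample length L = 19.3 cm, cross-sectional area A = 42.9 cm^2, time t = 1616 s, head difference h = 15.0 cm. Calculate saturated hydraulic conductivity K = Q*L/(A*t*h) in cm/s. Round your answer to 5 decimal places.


Step 1: K = Q * L / (A * t * h)
Step 2: Numerator = 188.4 * 19.3 = 3636.12
Step 3: Denominator = 42.9 * 1616 * 15.0 = 1039896.0
Step 4: K = 3636.12 / 1039896.0 = 0.0035 cm/s

0.0035


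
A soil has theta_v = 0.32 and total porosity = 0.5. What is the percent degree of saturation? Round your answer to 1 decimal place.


Step 1: S = 100 * theta_v / n
Step 2: S = 100 * 0.32 / 0.5
Step 3: S = 64.0%

64.0


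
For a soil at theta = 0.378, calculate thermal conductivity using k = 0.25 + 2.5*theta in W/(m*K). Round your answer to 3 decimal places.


Step 1: k = 0.25 + 2.5 * theta
Step 2: k = 0.25 + 2.5 * 0.378
Step 3: k = 0.25 + 0.945
Step 4: k = 1.195 W/(m*K)

1.195


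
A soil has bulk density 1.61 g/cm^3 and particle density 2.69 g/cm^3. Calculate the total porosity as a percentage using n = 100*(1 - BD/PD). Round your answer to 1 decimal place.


Step 1: Formula: n = 100 * (1 - BD / PD)
Step 2: n = 100 * (1 - 1.61 / 2.69)
Step 3: n = 100 * (1 - 0.59851)
Step 4: n = 40.1%

40.1


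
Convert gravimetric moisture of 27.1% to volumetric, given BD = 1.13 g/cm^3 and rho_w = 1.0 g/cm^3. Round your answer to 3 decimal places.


Step 1: theta = (w / 100) * BD / rho_w
Step 2: theta = (27.1 / 100) * 1.13 / 1.0
Step 3: theta = 0.271 * 1.13
Step 4: theta = 0.306

0.306


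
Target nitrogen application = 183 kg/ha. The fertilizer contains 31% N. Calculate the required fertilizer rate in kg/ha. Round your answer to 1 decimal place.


Step 1: Fertilizer rate = target N / (N content / 100)
Step 2: Rate = 183 / (31 / 100)
Step 3: Rate = 183 / 0.31
Step 4: Rate = 590.3 kg/ha

590.3
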